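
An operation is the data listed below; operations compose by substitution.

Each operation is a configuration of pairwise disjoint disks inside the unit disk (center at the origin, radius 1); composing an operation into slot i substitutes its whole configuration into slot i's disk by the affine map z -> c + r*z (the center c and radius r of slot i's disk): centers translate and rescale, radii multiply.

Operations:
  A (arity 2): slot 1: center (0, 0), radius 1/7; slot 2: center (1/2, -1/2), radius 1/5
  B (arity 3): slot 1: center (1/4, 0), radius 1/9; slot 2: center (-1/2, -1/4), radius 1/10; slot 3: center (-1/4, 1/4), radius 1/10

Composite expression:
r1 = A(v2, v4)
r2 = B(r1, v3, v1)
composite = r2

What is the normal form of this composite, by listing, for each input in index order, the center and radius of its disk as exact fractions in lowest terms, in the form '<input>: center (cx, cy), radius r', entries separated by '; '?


v1: center (-1/4, 1/4), radius 1/10; v2: center (1/4, 0), radius 1/63; v3: center (-1/2, -1/4), radius 1/10; v4: center (11/36, -1/18), radius 1/45

Follow each v-input down from B: c' goes to c + r*c', radius to r*r'.
for v2, the 2-step affine chain lands on center (1/4, 0), radius 1/63
for v4, the 2-step affine chain lands on center (11/36, -1/18), radius 1/45
for v3, the 1-step affine chain lands on center (-1/2, -1/4), radius 1/10
for v1, the 1-step affine chain lands on center (-1/4, 1/4), radius 1/10


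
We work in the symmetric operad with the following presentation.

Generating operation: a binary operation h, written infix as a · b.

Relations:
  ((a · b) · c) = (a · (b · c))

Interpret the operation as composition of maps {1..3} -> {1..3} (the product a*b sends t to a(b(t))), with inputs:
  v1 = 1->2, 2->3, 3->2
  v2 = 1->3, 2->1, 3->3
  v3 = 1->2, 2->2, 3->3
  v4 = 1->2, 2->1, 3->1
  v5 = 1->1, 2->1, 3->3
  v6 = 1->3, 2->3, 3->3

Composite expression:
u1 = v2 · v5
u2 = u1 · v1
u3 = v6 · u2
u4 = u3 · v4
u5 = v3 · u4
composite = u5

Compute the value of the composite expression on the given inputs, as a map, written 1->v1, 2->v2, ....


(v2 · v5) = 1->3, 2->3, 3->3
((v2 · v5) · v1) = 1->3, 2->3, 3->3
(v6 · ((v2 · v5) · v1)) = 1->3, 2->3, 3->3
((v6 · ((v2 · v5) · v1)) · v4) = 1->3, 2->3, 3->3
(v3 · ((v6 · ((v2 · v5) · v1)) · v4)) = 1->3, 2->3, 3->3

1->3, 2->3, 3->3


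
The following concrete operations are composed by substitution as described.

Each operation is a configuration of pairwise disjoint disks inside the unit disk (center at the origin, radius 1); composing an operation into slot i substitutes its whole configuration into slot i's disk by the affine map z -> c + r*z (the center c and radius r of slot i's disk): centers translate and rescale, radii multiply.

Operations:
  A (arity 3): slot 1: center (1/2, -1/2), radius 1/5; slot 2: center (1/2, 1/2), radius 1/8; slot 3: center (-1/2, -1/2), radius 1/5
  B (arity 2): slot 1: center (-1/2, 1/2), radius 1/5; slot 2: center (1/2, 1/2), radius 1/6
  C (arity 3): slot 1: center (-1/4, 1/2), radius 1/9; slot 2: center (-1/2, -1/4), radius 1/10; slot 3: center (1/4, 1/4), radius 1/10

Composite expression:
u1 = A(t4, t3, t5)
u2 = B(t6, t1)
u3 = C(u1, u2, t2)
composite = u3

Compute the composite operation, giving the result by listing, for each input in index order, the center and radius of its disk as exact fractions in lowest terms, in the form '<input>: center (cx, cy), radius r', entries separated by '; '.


t1: center (-9/20, -1/5), radius 1/60; t2: center (1/4, 1/4), radius 1/10; t3: center (-7/36, 5/9), radius 1/72; t4: center (-7/36, 4/9), radius 1/45; t5: center (-11/36, 4/9), radius 1/45; t6: center (-11/20, -1/5), radius 1/50

Follow each t-input down from C: c' goes to c + r*c', radius to r*r'.
t4 passes through 2 substitutions, ending at center (-7/36, 4/9), radius 1/45
t3 passes through 2 substitutions, ending at center (-7/36, 5/9), radius 1/72
t5 passes through 2 substitutions, ending at center (-11/36, 4/9), radius 1/45
t6 passes through 2 substitutions, ending at center (-11/20, -1/5), radius 1/50
t1 passes through 2 substitutions, ending at center (-9/20, -1/5), radius 1/60
t2 passes through 1 substitution, ending at center (1/4, 1/4), radius 1/10


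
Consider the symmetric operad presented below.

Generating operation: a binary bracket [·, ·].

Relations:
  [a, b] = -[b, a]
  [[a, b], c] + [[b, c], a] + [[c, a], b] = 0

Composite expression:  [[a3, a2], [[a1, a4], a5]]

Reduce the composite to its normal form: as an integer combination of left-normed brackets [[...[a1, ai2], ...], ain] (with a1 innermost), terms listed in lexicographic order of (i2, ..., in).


[[[[a1, a4], a5], a2], a3] - [[[[a1, a4], a5], a3], a2]

In the tensor algebra, words opening a1 carry the a1-anchored form.
Composite bracket: [[a3, a2], [[a1, a4], a5]]
Full expansion: 16 signed words from ab - ba (2^4 = 16).
Coefficients come from the a1-initial words:
  a1a4a5a2a3 (sign +1) contributes +[[[[a1, a4], a5], a2], a3]
  a1a4a5a3a2 (sign -1) contributes -[[[[a1, a4], a5], a3], a2]


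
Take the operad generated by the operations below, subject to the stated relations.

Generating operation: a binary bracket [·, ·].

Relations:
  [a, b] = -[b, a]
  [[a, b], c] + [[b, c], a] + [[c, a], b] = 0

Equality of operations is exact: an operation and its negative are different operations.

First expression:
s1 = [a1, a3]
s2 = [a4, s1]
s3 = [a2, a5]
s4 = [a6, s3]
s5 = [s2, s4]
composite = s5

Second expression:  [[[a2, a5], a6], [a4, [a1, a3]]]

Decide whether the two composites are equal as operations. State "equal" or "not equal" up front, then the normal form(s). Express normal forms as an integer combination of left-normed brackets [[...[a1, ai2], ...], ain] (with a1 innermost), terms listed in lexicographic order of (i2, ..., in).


Reducing the first expression gives [[[[[a1, a3], a4], a2], a5], a6] - [[[[[a1, a3], a4], a5], a2], a6] - [[[[[a1, a3], a4], a6], a2], a5] + [[[[[a1, a3], a4], a6], a5], a2]
Reducing the second expression gives [[[[[a1, a3], a4], a2], a5], a6] - [[[[[a1, a3], a4], a5], a2], a6] - [[[[[a1, a3], a4], a6], a2], a5] + [[[[[a1, a3], a4], a6], a5], a2]
Identical normal forms: equal.

equal — both sides give [[[[[a1, a3], a4], a2], a5], a6] - [[[[[a1, a3], a4], a5], a2], a6] - [[[[[a1, a3], a4], a6], a2], a5] + [[[[[a1, a3], a4], a6], a5], a2]


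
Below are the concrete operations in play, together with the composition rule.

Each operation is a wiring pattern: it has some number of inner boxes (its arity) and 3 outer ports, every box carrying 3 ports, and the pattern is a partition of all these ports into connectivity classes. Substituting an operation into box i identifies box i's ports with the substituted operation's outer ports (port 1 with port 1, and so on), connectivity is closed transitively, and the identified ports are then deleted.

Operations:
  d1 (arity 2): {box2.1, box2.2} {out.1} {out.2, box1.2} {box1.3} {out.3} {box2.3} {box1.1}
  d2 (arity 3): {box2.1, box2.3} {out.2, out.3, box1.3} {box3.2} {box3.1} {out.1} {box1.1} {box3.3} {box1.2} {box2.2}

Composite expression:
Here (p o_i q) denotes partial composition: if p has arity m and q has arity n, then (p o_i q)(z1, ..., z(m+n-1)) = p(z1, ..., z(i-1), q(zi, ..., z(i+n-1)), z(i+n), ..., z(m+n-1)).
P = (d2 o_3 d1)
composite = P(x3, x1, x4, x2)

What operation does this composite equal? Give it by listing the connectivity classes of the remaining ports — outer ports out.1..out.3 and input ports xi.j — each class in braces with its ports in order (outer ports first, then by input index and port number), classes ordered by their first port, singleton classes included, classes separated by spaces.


After gluing at d2, chains via deleted ports link the x-ports.
composing d1 on (x4, x2), with out.j its own outer ports: {out.1} {out.2, x4.2} {out.3} {x2.1, x2.2} {x2.3} {x4.1} {x4.3}
composing d2 on (x3, x1, x4, x2), with out.j its own outer ports: {out.1} {out.2, out.3, x3.3} {x1.1, x1.3} {x1.2} {x2.1, x2.2} {x2.3} {x3.1} {x3.2} {x4.1} {x4.2} {x4.3}

{out.1} {out.2, out.3, x3.3} {x1.1, x1.3} {x1.2} {x2.1, x2.2} {x2.3} {x3.1} {x3.2} {x4.1} {x4.2} {x4.3}


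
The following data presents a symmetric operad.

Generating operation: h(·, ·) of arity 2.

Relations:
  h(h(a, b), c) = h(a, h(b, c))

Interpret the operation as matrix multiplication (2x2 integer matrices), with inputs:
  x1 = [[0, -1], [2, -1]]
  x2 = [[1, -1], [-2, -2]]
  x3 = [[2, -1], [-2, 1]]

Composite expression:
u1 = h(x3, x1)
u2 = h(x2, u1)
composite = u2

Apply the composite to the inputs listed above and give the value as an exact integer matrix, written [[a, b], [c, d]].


h(x3, x1) = [[-2, -1], [2, 1]]
h(x2, h(x3, x1)) = [[-4, -2], [0, 0]]

[[-4, -2], [0, 0]]


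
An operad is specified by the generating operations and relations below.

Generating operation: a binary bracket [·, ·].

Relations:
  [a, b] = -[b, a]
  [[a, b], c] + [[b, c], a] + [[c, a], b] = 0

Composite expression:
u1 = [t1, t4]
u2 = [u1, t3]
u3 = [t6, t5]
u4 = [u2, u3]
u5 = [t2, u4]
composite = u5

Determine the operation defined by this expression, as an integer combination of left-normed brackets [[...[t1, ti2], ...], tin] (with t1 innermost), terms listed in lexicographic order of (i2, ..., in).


[[[[[t1, t4], t3], t5], t6], t2] - [[[[[t1, t4], t3], t6], t5], t2]

Left-normed coefficients sit on the t1-initial expansion words.
Composite bracket: [t2, [[[t1, t4], t3], [t6, t5]]]
Applying ab - ba throughout gives 32 signed words (2^5 = 32).
Words beginning with t1 determine it all:
  word t1t4t3t5t6t2 has sign +1, contributing +[[[[[t1, t4], t3], t5], t6], t2]
  word t1t4t3t6t5t2 has sign -1, contributing -[[[[[t1, t4], t3], t6], t5], t2]


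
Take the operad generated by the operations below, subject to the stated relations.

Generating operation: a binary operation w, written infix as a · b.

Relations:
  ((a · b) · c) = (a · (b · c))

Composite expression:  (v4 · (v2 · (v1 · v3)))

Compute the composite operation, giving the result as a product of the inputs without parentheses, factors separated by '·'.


v4 · v2 · v1 · v3

The w-tree's shape is irrelevant; the v-reading-order decides.
(v1 · v3) unparenthesizes to v1 · v3
(v2 · (v1 · v3)) unparenthesizes to v2 · v1 · v3
(v4 · (v2 · (v1 · v3))) unparenthesizes to v4 · v2 · v1 · v3


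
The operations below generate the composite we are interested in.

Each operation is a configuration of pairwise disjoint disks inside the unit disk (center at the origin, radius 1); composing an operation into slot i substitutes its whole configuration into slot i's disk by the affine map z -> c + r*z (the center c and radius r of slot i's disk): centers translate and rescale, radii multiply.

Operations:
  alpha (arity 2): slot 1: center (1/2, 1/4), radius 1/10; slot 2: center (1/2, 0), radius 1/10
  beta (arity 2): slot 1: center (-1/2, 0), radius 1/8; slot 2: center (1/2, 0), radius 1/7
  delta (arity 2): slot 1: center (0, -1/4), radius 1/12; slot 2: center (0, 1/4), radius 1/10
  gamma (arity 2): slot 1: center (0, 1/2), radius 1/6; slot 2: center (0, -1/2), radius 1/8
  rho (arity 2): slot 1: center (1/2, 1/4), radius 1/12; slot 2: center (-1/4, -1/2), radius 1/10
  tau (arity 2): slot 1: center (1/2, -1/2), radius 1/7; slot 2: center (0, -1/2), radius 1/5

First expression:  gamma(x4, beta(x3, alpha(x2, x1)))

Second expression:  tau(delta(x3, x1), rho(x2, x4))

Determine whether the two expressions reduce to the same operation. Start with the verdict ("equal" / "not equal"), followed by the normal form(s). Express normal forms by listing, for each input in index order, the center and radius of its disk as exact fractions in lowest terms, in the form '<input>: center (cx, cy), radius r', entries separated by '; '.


not equal; first: x1: center (1/14, -1/2), radius 1/560; x2: center (1/14, -111/224), radius 1/560; x3: center (-1/16, -1/2), radius 1/64; x4: center (0, 1/2), radius 1/6; second: x1: center (1/2, -13/28), radius 1/70; x2: center (1/10, -9/20), radius 1/60; x3: center (1/2, -15/28), radius 1/84; x4: center (-1/20, -3/5), radius 1/50

Normal form of the first expression: x1: center (1/14, -1/2), radius 1/560; x2: center (1/14, -111/224), radius 1/560; x3: center (-1/16, -1/2), radius 1/64; x4: center (0, 1/2), radius 1/6
Normal form of the second expression: x1: center (1/2, -13/28), radius 1/70; x2: center (1/10, -9/20), radius 1/60; x3: center (1/2, -15/28), radius 1/84; x4: center (-1/20, -3/5), radius 1/50
No match — not equal.


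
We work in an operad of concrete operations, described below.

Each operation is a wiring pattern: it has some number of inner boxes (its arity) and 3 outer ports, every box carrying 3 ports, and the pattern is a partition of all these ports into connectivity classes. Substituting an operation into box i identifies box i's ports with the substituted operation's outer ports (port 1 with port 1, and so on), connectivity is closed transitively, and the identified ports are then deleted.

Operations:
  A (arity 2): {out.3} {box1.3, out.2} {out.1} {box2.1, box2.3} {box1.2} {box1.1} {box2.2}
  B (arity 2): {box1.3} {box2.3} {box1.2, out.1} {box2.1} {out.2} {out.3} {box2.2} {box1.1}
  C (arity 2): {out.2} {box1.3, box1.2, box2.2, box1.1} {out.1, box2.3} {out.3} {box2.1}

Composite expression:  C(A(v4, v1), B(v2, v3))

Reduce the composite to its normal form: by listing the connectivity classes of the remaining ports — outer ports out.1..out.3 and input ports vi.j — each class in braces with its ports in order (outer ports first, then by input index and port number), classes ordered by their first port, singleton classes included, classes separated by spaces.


Connectivity passes through glued C-boundaries; trace each wire chain.
through A, on inputs (v4, v1): {out.1} {out.2, v4.3} {out.3} {v1.1, v1.3} {v1.2} {v4.1} {v4.2} (out.j = stage outer ports)
through B, on inputs (v2, v3): {out.1, v2.2} {out.2} {out.3} {v2.1} {v2.3} {v3.1} {v3.2} {v3.3} (out.j = stage outer ports)
through C, on inputs (v4, v1, v2, v3): {out.1} {out.2} {out.3} {v1.1, v1.3} {v1.2} {v2.1} {v2.2} {v2.3} {v3.1} {v3.2} {v3.3} {v4.1} {v4.2} {v4.3} (out.j = stage outer ports)

{out.1} {out.2} {out.3} {v1.1, v1.3} {v1.2} {v2.1} {v2.2} {v2.3} {v3.1} {v3.2} {v3.3} {v4.1} {v4.2} {v4.3}


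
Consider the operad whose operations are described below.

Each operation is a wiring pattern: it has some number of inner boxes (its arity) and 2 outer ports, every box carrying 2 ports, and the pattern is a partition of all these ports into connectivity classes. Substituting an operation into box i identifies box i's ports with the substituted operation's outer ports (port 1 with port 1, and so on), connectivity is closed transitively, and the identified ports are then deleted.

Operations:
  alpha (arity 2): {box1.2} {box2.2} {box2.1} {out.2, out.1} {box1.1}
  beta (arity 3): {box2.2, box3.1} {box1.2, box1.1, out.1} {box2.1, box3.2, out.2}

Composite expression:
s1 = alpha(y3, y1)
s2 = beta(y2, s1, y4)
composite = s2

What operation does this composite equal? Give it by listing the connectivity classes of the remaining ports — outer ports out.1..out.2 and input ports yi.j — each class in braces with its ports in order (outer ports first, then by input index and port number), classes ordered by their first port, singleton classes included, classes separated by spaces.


Reachability decides: close wires over beta-identified ports.
the subtree at alpha composes to {out.1, out.2} {y1.1} {y1.2} {y3.1} {y3.2} on (y3, y1); out.j = own outer ports
the subtree at beta composes to {out.1, y2.1, y2.2} {out.2, y4.1, y4.2} {y1.1} {y1.2} {y3.1} {y3.2} on (y2, y3, y1, y4); out.j = own outer ports

{out.1, y2.1, y2.2} {out.2, y4.1, y4.2} {y1.1} {y1.2} {y3.1} {y3.2}


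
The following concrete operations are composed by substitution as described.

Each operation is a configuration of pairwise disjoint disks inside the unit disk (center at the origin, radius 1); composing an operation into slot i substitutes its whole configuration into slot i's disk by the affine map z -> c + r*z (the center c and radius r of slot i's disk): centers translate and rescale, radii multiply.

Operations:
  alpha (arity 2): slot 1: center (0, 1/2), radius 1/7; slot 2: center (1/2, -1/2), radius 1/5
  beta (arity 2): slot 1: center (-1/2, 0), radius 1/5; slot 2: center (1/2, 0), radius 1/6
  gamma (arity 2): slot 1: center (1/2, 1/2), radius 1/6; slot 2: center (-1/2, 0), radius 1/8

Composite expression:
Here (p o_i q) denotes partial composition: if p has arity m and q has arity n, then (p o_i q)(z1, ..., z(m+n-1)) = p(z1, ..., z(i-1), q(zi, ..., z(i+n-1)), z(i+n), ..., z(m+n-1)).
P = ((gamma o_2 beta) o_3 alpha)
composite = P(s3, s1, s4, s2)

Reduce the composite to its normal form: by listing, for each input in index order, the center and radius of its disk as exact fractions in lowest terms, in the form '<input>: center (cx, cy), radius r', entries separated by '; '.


Each s-disk chains the slot maps above it in gamma; radii multiply.
input s3: composing its 1 substitution step yields center (1/2, 1/2), radius 1/6
input s1: composing its 2 substitution steps yields center (-9/16, 0), radius 1/40
input s4: composing its 3 substitution steps yields center (-7/16, 1/96), radius 1/336
input s2: composing its 3 substitution steps yields center (-41/96, -1/96), radius 1/240

s1: center (-9/16, 0), radius 1/40; s2: center (-41/96, -1/96), radius 1/240; s3: center (1/2, 1/2), radius 1/6; s4: center (-7/16, 1/96), radius 1/336


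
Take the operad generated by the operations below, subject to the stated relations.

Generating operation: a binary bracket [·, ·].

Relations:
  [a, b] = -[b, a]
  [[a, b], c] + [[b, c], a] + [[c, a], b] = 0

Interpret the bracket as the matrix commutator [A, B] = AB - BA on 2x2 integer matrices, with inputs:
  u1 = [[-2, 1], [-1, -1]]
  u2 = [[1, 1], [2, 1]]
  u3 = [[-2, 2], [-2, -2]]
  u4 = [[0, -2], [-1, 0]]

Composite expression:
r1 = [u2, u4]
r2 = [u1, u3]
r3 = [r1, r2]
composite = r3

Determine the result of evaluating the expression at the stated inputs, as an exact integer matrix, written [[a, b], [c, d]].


[u2, u4] = [[3, 0], [0, -3]]
[u1, u3] = [[0, -2], [-2, 0]]
[[u2, u4], [u1, u3]] = [[0, -12], [12, 0]]

[[0, -12], [12, 0]]


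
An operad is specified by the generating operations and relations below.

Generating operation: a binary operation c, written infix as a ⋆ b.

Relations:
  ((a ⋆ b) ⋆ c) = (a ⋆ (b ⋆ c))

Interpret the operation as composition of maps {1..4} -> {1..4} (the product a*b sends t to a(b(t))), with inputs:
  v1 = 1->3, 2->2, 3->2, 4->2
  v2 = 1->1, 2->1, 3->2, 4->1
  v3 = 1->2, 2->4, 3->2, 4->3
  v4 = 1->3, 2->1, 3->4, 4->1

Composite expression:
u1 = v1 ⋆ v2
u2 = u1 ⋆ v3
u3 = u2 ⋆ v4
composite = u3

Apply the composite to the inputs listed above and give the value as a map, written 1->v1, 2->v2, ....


1->3, 2->3, 3->2, 4->3

(v1 ⋆ v2) = 1->3, 2->3, 3->2, 4->3
((v1 ⋆ v2) ⋆ v3) = 1->3, 2->3, 3->3, 4->2
(((v1 ⋆ v2) ⋆ v3) ⋆ v4) = 1->3, 2->3, 3->2, 4->3


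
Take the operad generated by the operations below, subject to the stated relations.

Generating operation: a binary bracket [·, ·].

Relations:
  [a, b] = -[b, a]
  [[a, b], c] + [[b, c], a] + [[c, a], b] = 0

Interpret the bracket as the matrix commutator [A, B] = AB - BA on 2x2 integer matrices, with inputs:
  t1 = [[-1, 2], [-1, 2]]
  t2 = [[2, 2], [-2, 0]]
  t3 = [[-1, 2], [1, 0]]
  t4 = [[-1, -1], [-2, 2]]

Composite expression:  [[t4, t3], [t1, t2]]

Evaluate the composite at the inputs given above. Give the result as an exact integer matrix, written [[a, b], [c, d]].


[[106, -88], [28, -106]]

[t4, t3] = [[3, -7], [5, -3]]
[t1, t2] = [[-2, -10], [-8, 2]]
[[t4, t3], [t1, t2]] = [[106, -88], [28, -106]]


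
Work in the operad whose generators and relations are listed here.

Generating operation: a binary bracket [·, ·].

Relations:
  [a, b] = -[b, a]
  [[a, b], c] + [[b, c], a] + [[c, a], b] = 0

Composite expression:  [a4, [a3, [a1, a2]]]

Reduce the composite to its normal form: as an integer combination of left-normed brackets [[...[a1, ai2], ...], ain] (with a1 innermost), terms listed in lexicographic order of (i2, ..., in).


[[[a1, a2], a3], a4]

In the tensor algebra, words opening a1 carry the a1-anchored form.
Composite bracket: [a4, [a3, [a1, a2]]]
Under [a, b] = ab - ba we get 8 signed associative words (2^3 = 8).
The a1-initial words carry the normal form:
  the word a1a2a3a4 carries sign +1 and contributes +[[[a1, a2], a3], a4]


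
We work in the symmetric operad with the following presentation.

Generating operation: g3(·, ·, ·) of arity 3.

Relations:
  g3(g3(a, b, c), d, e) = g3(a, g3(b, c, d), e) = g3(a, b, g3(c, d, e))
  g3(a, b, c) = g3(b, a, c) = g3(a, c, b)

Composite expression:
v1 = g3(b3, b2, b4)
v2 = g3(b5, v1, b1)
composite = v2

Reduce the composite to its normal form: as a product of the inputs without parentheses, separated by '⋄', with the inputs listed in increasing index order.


b1 ⋄ b2 ⋄ b3 ⋄ b4 ⋄ b5

Key point: g3 commutes, so take the b-inputs in any fixed order.
g3(b3, b2, b4) reduces to b3 ⋄ b2 ⋄ b4
g3(b5, g3(b3, b2, b4), b1) reduces to b5 ⋄ b3 ⋄ b2 ⋄ b4 ⋄ b1
reordering the factors by index: b1 ⋄ b2 ⋄ b3 ⋄ b4 ⋄ b5


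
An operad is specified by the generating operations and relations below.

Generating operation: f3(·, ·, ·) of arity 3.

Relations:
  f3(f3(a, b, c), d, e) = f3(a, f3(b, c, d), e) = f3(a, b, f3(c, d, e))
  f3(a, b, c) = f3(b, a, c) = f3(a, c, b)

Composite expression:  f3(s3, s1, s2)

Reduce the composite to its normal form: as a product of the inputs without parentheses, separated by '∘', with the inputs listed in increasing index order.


Reordering under f3 is free, so list the s-inputs canonically.
f3(s3, s1, s2) unparenthesizes to s3 ∘ s1 ∘ s2
commutativity sorts the factors: s1 ∘ s2 ∘ s3

s1 ∘ s2 ∘ s3


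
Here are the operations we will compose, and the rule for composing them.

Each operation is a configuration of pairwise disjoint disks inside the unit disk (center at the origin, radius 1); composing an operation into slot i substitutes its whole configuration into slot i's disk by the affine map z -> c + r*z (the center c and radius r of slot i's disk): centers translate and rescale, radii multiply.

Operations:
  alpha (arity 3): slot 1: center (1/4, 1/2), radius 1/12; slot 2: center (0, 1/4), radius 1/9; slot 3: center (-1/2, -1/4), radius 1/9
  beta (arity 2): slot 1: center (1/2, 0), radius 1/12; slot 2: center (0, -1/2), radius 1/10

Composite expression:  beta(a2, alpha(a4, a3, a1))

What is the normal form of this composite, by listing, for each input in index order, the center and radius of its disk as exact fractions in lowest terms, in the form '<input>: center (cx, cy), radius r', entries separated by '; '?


Follow each a-input down from beta: c' goes to c + r*c', radius to r*r'.
input a2: applying the 1 nested substitution gives center (1/2, 0), radius 1/12
input a4: applying the 2 nested substitutions gives center (1/40, -9/20), radius 1/120
input a3: applying the 2 nested substitutions gives center (0, -19/40), radius 1/90
input a1: applying the 2 nested substitutions gives center (-1/20, -21/40), radius 1/90

a1: center (-1/20, -21/40), radius 1/90; a2: center (1/2, 0), radius 1/12; a3: center (0, -19/40), radius 1/90; a4: center (1/40, -9/20), radius 1/120


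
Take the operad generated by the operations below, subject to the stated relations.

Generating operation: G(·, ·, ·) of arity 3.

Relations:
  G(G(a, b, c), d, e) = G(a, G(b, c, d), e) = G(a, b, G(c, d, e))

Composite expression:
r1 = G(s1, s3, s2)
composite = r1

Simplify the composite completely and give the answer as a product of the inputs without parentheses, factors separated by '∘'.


Associativity of G dissolves the nesting; only the s-input order survives.
G(s1, s3, s2) unparenthesizes to s1 ∘ s3 ∘ s2

s1 ∘ s3 ∘ s2


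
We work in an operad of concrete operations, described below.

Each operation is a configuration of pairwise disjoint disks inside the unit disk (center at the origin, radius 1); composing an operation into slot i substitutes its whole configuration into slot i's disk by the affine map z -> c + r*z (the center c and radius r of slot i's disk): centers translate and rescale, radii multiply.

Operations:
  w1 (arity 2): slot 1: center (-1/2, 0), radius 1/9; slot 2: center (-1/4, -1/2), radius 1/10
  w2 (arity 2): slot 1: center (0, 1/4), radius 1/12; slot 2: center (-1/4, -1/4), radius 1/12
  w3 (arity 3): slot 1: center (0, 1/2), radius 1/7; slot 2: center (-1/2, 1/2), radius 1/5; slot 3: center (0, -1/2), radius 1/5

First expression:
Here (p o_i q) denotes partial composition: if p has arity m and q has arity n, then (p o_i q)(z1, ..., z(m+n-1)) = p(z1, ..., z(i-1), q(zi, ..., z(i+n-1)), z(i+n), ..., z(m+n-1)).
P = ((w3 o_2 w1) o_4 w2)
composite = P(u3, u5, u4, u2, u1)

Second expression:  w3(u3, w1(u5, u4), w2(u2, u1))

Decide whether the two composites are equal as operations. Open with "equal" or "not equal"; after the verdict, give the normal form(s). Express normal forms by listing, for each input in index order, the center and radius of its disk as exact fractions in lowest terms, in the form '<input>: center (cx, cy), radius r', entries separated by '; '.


equal; the common form is u1: center (-1/20, -11/20), radius 1/60; u2: center (0, -9/20), radius 1/60; u3: center (0, 1/2), radius 1/7; u4: center (-11/20, 2/5), radius 1/50; u5: center (-3/5, 1/2), radius 1/45


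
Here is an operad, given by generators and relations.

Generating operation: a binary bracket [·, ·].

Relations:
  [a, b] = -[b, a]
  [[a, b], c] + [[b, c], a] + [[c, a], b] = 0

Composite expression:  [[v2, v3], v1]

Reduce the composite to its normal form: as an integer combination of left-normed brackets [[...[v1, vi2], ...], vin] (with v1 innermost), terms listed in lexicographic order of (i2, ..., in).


-[[v1, v2], v3] + [[v1, v3], v2]

Antisymmetry and Jacobi reduce to v1-anchored left-normed brackets.
Composite bracket: [[v2, v3], v1]
Each bracket splits as ab - ba, giving 4 signed words (2^2 = 4).
Only words starting with v1 matter:
  sign of v1v2v3 is -1, so it contributes -[[v1, v2], v3]
  sign of v1v3v2 is +1, so it contributes +[[v1, v3], v2]


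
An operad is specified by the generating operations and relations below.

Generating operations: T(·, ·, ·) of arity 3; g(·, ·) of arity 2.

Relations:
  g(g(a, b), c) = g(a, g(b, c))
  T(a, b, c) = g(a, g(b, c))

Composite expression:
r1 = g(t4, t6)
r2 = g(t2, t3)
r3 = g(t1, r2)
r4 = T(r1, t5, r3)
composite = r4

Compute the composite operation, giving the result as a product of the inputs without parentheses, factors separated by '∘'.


t4 ∘ t6 ∘ t5 ∘ t1 ∘ t2 ∘ t3

Associativity of T dissolves the nesting; only the t-input order survives.
g(t4, t6) flattens to t4 ∘ t6
g(t2, t3) flattens to t2 ∘ t3
g(t1, g(t2, t3)) flattens to t1 ∘ t2 ∘ t3
T(g(t4, t6), t5, g(t1, g(t2, t3))) flattens to t4 ∘ t6 ∘ t5 ∘ t1 ∘ t2 ∘ t3


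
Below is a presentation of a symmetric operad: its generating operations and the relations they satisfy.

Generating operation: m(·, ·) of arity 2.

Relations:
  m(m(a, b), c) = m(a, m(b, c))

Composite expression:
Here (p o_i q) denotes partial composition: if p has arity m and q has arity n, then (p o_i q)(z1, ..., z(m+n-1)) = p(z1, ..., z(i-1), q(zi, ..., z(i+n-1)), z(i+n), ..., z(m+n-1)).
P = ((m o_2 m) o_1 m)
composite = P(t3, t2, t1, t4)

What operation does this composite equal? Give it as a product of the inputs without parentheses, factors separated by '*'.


t3 * t2 * t1 * t4


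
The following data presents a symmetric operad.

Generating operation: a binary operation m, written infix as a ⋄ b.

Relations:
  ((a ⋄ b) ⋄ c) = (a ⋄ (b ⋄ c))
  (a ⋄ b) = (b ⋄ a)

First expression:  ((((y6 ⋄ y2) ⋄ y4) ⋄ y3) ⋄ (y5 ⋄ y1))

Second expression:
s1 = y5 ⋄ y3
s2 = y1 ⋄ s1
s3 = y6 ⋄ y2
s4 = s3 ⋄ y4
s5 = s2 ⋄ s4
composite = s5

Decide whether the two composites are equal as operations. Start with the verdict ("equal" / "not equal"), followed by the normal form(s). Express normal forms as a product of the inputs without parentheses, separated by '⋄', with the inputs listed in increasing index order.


Reducing the first expression gives y1 ⋄ y2 ⋄ y3 ⋄ y4 ⋄ y5 ⋄ y6
Reducing the second expression gives y1 ⋄ y2 ⋄ y3 ⋄ y4 ⋄ y5 ⋄ y6
Both agree, so they are equal.

equal: each reduces to y1 ⋄ y2 ⋄ y3 ⋄ y4 ⋄ y5 ⋄ y6


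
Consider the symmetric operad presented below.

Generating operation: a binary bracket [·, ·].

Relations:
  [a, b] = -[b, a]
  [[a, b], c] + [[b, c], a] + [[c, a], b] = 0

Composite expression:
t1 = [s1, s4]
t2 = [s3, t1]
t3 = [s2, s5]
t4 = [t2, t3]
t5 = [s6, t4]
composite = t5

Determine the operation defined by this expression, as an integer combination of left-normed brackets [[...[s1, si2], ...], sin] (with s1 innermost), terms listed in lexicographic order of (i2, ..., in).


Skip Jacobi rewriting: expand, keep s1-initial words, read off terms.
Composite bracket: [s6, [[s3, [s1, s4]], [s2, s5]]]
Under [a, b] = ab - ba we get 32 signed associative words (2^5 = 32).
Words beginning with s1 determine it all:
  from s1s4s3s2s5s6, sign +1: term +[[[[[s1, s4], s3], s2], s5], s6]
  from s1s4s3s5s2s6, sign -1: term -[[[[[s1, s4], s3], s5], s2], s6]

[[[[[s1, s4], s3], s2], s5], s6] - [[[[[s1, s4], s3], s5], s2], s6]


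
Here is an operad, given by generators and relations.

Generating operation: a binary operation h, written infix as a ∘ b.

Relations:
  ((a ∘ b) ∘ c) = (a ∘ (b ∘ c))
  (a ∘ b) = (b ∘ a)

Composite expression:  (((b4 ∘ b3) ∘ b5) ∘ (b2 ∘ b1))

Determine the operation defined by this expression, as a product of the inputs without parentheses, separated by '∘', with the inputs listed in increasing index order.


b1 ∘ b2 ∘ b3 ∘ b4 ∘ b5


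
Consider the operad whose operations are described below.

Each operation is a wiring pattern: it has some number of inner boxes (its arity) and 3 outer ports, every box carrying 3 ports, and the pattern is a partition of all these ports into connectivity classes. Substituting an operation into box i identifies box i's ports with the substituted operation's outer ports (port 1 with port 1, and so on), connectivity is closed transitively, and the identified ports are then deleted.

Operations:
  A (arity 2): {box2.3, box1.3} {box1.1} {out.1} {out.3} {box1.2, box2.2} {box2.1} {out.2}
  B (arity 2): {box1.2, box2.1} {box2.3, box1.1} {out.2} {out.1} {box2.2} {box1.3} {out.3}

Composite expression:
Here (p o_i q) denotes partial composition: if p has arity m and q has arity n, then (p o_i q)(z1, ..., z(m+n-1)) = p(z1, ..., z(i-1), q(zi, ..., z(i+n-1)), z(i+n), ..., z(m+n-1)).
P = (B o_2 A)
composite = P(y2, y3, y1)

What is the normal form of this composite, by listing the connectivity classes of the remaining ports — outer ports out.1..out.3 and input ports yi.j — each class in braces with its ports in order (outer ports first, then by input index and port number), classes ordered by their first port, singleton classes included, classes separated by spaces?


Connectivity passes through glued B-boundaries; trace each wire chain.
the subtree at A composes to {out.1} {out.2} {out.3} {y1.1} {y1.2, y3.2} {y1.3, y3.3} {y3.1} on (y3, y1); out.j = own outer ports
the subtree at B composes to {out.1} {out.2} {out.3} {y1.1} {y1.2, y3.2} {y1.3, y3.3} {y2.1} {y2.2} {y2.3} {y3.1} on (y2, y3, y1); out.j = own outer ports

{out.1} {out.2} {out.3} {y1.1} {y1.2, y3.2} {y1.3, y3.3} {y2.1} {y2.2} {y2.3} {y3.1}


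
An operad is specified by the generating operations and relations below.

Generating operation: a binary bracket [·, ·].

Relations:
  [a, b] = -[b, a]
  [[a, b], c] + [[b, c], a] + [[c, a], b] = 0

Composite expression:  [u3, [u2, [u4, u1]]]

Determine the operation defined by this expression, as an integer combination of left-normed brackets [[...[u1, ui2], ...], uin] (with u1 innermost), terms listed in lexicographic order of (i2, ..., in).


-[[[u1, u4], u2], u3]

Skip Jacobi rewriting: expand, keep u1-initial words, read off terms.
Composite bracket: [u3, [u2, [u4, u1]]]
The bracket unfolds into 8 signed words via [a, b] = ab - ba (2^3 = 8).
Coefficients come from the u1-initial words:
  u1u4u2u3 (sign -1) contributes -[[[u1, u4], u2], u3]


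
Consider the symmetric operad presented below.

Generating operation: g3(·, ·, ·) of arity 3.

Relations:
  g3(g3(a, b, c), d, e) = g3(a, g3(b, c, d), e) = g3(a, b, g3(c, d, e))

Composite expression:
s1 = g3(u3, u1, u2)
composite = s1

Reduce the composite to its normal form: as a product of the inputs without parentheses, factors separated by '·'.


u3 · u1 · u2


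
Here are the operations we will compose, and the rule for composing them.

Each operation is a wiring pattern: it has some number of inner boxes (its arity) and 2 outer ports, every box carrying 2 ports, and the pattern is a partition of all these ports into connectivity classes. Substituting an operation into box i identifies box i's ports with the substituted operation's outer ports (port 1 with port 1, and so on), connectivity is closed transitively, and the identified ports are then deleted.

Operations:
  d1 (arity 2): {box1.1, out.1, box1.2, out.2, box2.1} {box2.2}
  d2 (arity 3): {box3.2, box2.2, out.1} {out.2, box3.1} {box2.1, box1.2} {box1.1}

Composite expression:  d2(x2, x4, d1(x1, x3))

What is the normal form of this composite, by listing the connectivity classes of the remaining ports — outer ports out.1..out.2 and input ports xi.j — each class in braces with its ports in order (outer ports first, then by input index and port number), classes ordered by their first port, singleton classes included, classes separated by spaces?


Connectivity passes through glued d2-boundaries; trace each wire chain.
after d1, the pattern on (x1, x3) reads {out.1, out.2, x1.1, x1.2, x3.1} {x3.2} (out.j = its outer ports)
after d2, the pattern on (x2, x4, x1, x3) reads {out.1, out.2, x1.1, x1.2, x3.1, x4.2} {x2.1} {x2.2, x4.1} {x3.2} (out.j = its outer ports)

{out.1, out.2, x1.1, x1.2, x3.1, x4.2} {x2.1} {x2.2, x4.1} {x3.2}


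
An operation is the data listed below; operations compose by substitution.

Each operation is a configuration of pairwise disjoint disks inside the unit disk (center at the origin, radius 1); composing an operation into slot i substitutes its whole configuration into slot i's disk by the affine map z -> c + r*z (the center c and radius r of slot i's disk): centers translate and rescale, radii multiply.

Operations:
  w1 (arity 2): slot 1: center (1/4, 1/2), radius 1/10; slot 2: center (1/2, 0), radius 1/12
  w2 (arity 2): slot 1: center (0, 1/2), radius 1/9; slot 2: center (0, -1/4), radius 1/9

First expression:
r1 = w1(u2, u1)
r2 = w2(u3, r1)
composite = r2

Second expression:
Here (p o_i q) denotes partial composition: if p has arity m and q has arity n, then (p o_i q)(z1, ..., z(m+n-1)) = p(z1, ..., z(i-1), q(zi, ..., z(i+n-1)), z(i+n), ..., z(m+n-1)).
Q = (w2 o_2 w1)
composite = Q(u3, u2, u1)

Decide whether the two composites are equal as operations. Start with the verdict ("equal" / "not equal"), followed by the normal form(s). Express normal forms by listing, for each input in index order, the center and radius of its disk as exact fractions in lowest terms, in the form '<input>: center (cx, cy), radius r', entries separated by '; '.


In normal form, the first expression is u1: center (1/18, -1/4), radius 1/108; u2: center (1/36, -7/36), radius 1/90; u3: center (0, 1/2), radius 1/9
In normal form, the second expression is u1: center (1/18, -1/4), radius 1/108; u2: center (1/36, -7/36), radius 1/90; u3: center (0, 1/2), radius 1/9
The forms coincide; equal.

equal: each reduces to u1: center (1/18, -1/4), radius 1/108; u2: center (1/36, -7/36), radius 1/90; u3: center (0, 1/2), radius 1/9


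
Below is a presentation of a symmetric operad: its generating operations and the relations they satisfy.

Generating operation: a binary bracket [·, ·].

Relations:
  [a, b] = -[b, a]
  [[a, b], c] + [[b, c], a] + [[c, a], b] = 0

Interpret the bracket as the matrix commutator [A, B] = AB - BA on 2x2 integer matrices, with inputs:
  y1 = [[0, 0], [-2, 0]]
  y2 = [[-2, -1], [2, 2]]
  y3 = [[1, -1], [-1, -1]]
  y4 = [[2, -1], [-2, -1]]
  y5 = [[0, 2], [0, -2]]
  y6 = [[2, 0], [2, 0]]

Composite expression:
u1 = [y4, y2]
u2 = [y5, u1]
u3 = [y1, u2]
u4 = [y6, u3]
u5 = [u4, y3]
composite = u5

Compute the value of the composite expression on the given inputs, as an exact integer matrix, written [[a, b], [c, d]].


[[48, 0], [96, -48]]


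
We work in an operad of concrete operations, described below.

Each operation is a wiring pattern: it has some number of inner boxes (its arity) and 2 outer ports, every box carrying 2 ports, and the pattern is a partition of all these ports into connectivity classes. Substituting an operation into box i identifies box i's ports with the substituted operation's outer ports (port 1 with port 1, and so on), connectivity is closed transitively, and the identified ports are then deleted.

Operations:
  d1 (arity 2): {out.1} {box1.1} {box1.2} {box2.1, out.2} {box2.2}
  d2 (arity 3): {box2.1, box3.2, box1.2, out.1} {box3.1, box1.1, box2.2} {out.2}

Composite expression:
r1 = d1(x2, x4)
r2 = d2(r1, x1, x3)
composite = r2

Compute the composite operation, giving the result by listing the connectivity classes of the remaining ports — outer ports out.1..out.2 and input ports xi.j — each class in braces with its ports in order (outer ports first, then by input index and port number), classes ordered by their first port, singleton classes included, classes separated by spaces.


{out.1, x1.1, x3.2, x4.1} {out.2} {x1.2, x3.1} {x2.1} {x2.2} {x4.2}

After gluing at d2, chains via deleted ports link the x-ports.
composing d1 on (x2, x4), with out.j its own outer ports: {out.1} {out.2, x4.1} {x2.1} {x2.2} {x4.2}
composing d2 on (x2, x4, x1, x3), with out.j its own outer ports: {out.1, x1.1, x3.2, x4.1} {out.2} {x1.2, x3.1} {x2.1} {x2.2} {x4.2}


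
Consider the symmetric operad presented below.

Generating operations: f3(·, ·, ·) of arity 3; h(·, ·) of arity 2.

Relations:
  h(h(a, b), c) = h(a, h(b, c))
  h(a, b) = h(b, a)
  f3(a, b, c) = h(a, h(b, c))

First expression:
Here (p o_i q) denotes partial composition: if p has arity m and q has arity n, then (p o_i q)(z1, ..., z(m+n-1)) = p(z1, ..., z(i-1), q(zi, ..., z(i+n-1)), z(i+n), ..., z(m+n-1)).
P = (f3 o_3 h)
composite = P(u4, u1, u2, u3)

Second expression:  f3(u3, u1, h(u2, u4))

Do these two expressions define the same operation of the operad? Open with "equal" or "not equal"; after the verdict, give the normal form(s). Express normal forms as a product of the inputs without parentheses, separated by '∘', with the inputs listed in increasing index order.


The first expression reduces to u1 ∘ u2 ∘ u3 ∘ u4
The second expression reduces to u1 ∘ u2 ∘ u3 ∘ u4
Identical normal forms: equal.

equal; the common form is u1 ∘ u2 ∘ u3 ∘ u4


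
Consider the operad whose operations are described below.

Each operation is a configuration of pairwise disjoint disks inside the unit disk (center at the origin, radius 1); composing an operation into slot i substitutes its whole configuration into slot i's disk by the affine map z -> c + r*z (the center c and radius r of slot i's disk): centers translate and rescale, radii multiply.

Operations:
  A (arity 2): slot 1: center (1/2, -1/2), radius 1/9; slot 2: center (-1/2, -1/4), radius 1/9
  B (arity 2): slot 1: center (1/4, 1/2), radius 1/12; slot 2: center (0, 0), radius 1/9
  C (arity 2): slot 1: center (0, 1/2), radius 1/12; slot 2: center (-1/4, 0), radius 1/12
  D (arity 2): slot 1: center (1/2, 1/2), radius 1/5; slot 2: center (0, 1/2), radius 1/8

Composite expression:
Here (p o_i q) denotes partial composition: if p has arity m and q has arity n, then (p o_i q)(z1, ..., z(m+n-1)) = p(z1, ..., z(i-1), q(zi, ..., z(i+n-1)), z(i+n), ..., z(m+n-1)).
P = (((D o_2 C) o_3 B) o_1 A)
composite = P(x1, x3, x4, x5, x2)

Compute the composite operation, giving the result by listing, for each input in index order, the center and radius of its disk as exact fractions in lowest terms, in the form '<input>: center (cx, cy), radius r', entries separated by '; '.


x1: center (3/5, 2/5), radius 1/45; x2: center (-1/32, 1/2), radius 1/864; x3: center (2/5, 9/20), radius 1/45; x4: center (0, 9/16), radius 1/96; x5: center (-11/384, 97/192), radius 1/1152
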